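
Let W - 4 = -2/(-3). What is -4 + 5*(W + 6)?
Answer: 148/3 ≈ 49.333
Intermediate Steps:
W = 14/3 (W = 4 - 2/(-3) = 4 - 2*(-⅓) = 4 + ⅔ = 14/3 ≈ 4.6667)
-4 + 5*(W + 6) = -4 + 5*(14/3 + 6) = -4 + 5*(32/3) = -4 + 160/3 = 148/3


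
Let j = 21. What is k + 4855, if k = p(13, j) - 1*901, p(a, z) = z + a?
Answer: 3988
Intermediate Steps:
p(a, z) = a + z
k = -867 (k = (13 + 21) - 1*901 = 34 - 901 = -867)
k + 4855 = -867 + 4855 = 3988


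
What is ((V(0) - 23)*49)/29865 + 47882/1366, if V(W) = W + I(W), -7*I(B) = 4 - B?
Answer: 4328540/123623 ≈ 35.014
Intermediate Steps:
I(B) = -4/7 + B/7 (I(B) = -(4 - B)/7 = -4/7 + B/7)
V(W) = -4/7 + 8*W/7 (V(W) = W + (-4/7 + W/7) = -4/7 + 8*W/7)
((V(0) - 23)*49)/29865 + 47882/1366 = (((-4/7 + (8/7)*0) - 23)*49)/29865 + 47882/1366 = (((-4/7 + 0) - 23)*49)*(1/29865) + 47882*(1/1366) = ((-4/7 - 23)*49)*(1/29865) + 23941/683 = -165/7*49*(1/29865) + 23941/683 = -1155*1/29865 + 23941/683 = -7/181 + 23941/683 = 4328540/123623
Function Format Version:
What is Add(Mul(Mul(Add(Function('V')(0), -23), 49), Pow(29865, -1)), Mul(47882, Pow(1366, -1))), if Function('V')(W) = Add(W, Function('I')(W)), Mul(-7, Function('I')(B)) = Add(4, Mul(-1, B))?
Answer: Rational(4328540, 123623) ≈ 35.014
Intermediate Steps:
Function('I')(B) = Add(Rational(-4, 7), Mul(Rational(1, 7), B)) (Function('I')(B) = Mul(Rational(-1, 7), Add(4, Mul(-1, B))) = Add(Rational(-4, 7), Mul(Rational(1, 7), B)))
Function('V')(W) = Add(Rational(-4, 7), Mul(Rational(8, 7), W)) (Function('V')(W) = Add(W, Add(Rational(-4, 7), Mul(Rational(1, 7), W))) = Add(Rational(-4, 7), Mul(Rational(8, 7), W)))
Add(Mul(Mul(Add(Function('V')(0), -23), 49), Pow(29865, -1)), Mul(47882, Pow(1366, -1))) = Add(Mul(Mul(Add(Add(Rational(-4, 7), Mul(Rational(8, 7), 0)), -23), 49), Pow(29865, -1)), Mul(47882, Pow(1366, -1))) = Add(Mul(Mul(Add(Add(Rational(-4, 7), 0), -23), 49), Rational(1, 29865)), Mul(47882, Rational(1, 1366))) = Add(Mul(Mul(Add(Rational(-4, 7), -23), 49), Rational(1, 29865)), Rational(23941, 683)) = Add(Mul(Mul(Rational(-165, 7), 49), Rational(1, 29865)), Rational(23941, 683)) = Add(Mul(-1155, Rational(1, 29865)), Rational(23941, 683)) = Add(Rational(-7, 181), Rational(23941, 683)) = Rational(4328540, 123623)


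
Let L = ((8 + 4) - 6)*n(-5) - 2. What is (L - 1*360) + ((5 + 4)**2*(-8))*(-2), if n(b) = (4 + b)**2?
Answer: 940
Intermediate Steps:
L = 4 (L = ((8 + 4) - 6)*(4 - 5)**2 - 2 = (12 - 6)*(-1)**2 - 2 = 6*1 - 2 = 6 - 2 = 4)
(L - 1*360) + ((5 + 4)**2*(-8))*(-2) = (4 - 1*360) + ((5 + 4)**2*(-8))*(-2) = (4 - 360) + (9**2*(-8))*(-2) = -356 + (81*(-8))*(-2) = -356 - 648*(-2) = -356 + 1296 = 940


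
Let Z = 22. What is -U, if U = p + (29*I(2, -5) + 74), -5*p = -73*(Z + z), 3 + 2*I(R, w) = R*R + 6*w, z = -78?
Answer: 11641/10 ≈ 1164.1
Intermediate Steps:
I(R, w) = -3/2 + R²/2 + 3*w (I(R, w) = -3/2 + (R*R + 6*w)/2 = -3/2 + (R² + 6*w)/2 = -3/2 + (R²/2 + 3*w) = -3/2 + R²/2 + 3*w)
p = -4088/5 (p = -(-73)*(22 - 78)/5 = -(-73)*(-56)/5 = -⅕*4088 = -4088/5 ≈ -817.60)
U = -11641/10 (U = -4088/5 + (29*(-3/2 + (½)*2² + 3*(-5)) + 74) = -4088/5 + (29*(-3/2 + (½)*4 - 15) + 74) = -4088/5 + (29*(-3/2 + 2 - 15) + 74) = -4088/5 + (29*(-29/2) + 74) = -4088/5 + (-841/2 + 74) = -4088/5 - 693/2 = -11641/10 ≈ -1164.1)
-U = -1*(-11641/10) = 11641/10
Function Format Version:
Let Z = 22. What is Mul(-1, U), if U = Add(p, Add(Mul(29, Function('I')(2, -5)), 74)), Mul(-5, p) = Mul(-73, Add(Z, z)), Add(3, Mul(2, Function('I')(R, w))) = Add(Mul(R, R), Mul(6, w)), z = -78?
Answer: Rational(11641, 10) ≈ 1164.1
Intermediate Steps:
Function('I')(R, w) = Add(Rational(-3, 2), Mul(Rational(1, 2), Pow(R, 2)), Mul(3, w)) (Function('I')(R, w) = Add(Rational(-3, 2), Mul(Rational(1, 2), Add(Mul(R, R), Mul(6, w)))) = Add(Rational(-3, 2), Mul(Rational(1, 2), Add(Pow(R, 2), Mul(6, w)))) = Add(Rational(-3, 2), Add(Mul(Rational(1, 2), Pow(R, 2)), Mul(3, w))) = Add(Rational(-3, 2), Mul(Rational(1, 2), Pow(R, 2)), Mul(3, w)))
p = Rational(-4088, 5) (p = Mul(Rational(-1, 5), Mul(-73, Add(22, -78))) = Mul(Rational(-1, 5), Mul(-73, -56)) = Mul(Rational(-1, 5), 4088) = Rational(-4088, 5) ≈ -817.60)
U = Rational(-11641, 10) (U = Add(Rational(-4088, 5), Add(Mul(29, Add(Rational(-3, 2), Mul(Rational(1, 2), Pow(2, 2)), Mul(3, -5))), 74)) = Add(Rational(-4088, 5), Add(Mul(29, Add(Rational(-3, 2), Mul(Rational(1, 2), 4), -15)), 74)) = Add(Rational(-4088, 5), Add(Mul(29, Add(Rational(-3, 2), 2, -15)), 74)) = Add(Rational(-4088, 5), Add(Mul(29, Rational(-29, 2)), 74)) = Add(Rational(-4088, 5), Add(Rational(-841, 2), 74)) = Add(Rational(-4088, 5), Rational(-693, 2)) = Rational(-11641, 10) ≈ -1164.1)
Mul(-1, U) = Mul(-1, Rational(-11641, 10)) = Rational(11641, 10)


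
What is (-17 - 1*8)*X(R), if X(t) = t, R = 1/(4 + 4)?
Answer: -25/8 ≈ -3.1250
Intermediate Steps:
R = ⅛ (R = 1/8 = ⅛ ≈ 0.12500)
(-17 - 1*8)*X(R) = (-17 - 1*8)*(⅛) = (-17 - 8)*(⅛) = -25*⅛ = -25/8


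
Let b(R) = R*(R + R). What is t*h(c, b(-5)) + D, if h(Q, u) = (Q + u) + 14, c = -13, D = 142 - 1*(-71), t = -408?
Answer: -20595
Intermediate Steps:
D = 213 (D = 142 + 71 = 213)
b(R) = 2*R² (b(R) = R*(2*R) = 2*R²)
h(Q, u) = 14 + Q + u
t*h(c, b(-5)) + D = -408*(14 - 13 + 2*(-5)²) + 213 = -408*(14 - 13 + 2*25) + 213 = -408*(14 - 13 + 50) + 213 = -408*51 + 213 = -20808 + 213 = -20595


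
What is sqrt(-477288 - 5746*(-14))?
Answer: 2*I*sqrt(99211) ≈ 629.96*I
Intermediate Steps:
sqrt(-477288 - 5746*(-14)) = sqrt(-477288 + 80444) = sqrt(-396844) = 2*I*sqrt(99211)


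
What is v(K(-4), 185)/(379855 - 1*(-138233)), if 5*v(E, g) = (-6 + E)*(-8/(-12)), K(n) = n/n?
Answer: -1/777132 ≈ -1.2868e-6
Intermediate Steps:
K(n) = 1
v(E, g) = -⅘ + 2*E/15 (v(E, g) = ((-6 + E)*(-8/(-12)))/5 = ((-6 + E)*(-8*(-1/12)))/5 = ((-6 + E)*(⅔))/5 = (-4 + 2*E/3)/5 = -⅘ + 2*E/15)
v(K(-4), 185)/(379855 - 1*(-138233)) = (-⅘ + (2/15)*1)/(379855 - 1*(-138233)) = (-⅘ + 2/15)/(379855 + 138233) = -⅔/518088 = -⅔*1/518088 = -1/777132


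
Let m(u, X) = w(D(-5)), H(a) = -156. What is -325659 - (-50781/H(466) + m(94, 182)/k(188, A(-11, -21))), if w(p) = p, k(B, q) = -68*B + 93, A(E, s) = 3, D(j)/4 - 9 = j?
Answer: -215127614913/659932 ≈ -3.2598e+5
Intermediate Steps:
D(j) = 36 + 4*j
k(B, q) = 93 - 68*B
m(u, X) = 16 (m(u, X) = 36 + 4*(-5) = 36 - 20 = 16)
-325659 - (-50781/H(466) + m(94, 182)/k(188, A(-11, -21))) = -325659 - (-50781/(-156) + 16/(93 - 68*188)) = -325659 - (-50781*(-1/156) + 16/(93 - 12784)) = -325659 - (16927/52 + 16/(-12691)) = -325659 - (16927/52 + 16*(-1/12691)) = -325659 - (16927/52 - 16/12691) = -325659 - 1*214819725/659932 = -325659 - 214819725/659932 = -215127614913/659932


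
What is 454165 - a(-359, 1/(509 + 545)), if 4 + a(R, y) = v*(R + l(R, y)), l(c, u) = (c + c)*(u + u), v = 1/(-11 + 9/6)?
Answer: 4547214375/10013 ≈ 4.5413e+5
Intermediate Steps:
v = -2/19 (v = 1/(-11 + 9*(1/6)) = 1/(-11 + 3/2) = 1/(-19/2) = -2/19 ≈ -0.10526)
l(c, u) = 4*c*u (l(c, u) = (2*c)*(2*u) = 4*c*u)
a(R, y) = -4 - 2*R/19 - 8*R*y/19 (a(R, y) = -4 - 2*(R + 4*R*y)/19 = -4 + (-2*R/19 - 8*R*y/19) = -4 - 2*R/19 - 8*R*y/19)
454165 - a(-359, 1/(509 + 545)) = 454165 - (-4 - 2/19*(-359) - 8/19*(-359)/(509 + 545)) = 454165 - (-4 + 718/19 - 8/19*(-359)/1054) = 454165 - (-4 + 718/19 - 8/19*(-359)*1/1054) = 454165 - (-4 + 718/19 + 1436/10013) = 454165 - 1*339770/10013 = 454165 - 339770/10013 = 4547214375/10013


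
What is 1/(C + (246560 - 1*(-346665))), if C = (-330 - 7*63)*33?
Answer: 1/567782 ≈ 1.7612e-6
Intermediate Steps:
C = -25443 (C = (-330 - 441)*33 = -771*33 = -25443)
1/(C + (246560 - 1*(-346665))) = 1/(-25443 + (246560 - 1*(-346665))) = 1/(-25443 + (246560 + 346665)) = 1/(-25443 + 593225) = 1/567782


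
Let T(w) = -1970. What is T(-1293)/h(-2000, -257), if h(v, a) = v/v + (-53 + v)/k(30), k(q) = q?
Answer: 59100/2023 ≈ 29.214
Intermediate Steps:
h(v, a) = -23/30 + v/30 (h(v, a) = v/v + (-53 + v)/30 = 1 + (-53 + v)*(1/30) = 1 + (-53/30 + v/30) = -23/30 + v/30)
T(-1293)/h(-2000, -257) = -1970/(-23/30 + (1/30)*(-2000)) = -1970/(-23/30 - 200/3) = -1970/(-2023/30) = -1970*(-30/2023) = 59100/2023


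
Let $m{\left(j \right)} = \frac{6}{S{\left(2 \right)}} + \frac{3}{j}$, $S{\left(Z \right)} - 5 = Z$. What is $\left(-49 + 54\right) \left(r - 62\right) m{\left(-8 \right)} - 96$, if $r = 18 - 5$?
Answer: $- \frac{1713}{8} \approx -214.13$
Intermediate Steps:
$r = 13$
$S{\left(Z \right)} = 5 + Z$
$m{\left(j \right)} = \frac{6}{7} + \frac{3}{j}$ ($m{\left(j \right)} = \frac{6}{5 + 2} + \frac{3}{j} = \frac{6}{7} + \frac{3}{j}$)
$\left(-49 + 54\right) \left(r - 62\right) m{\left(-8 \right)} - 96 = \left(-49 + 54\right) \left(13 - 62\right) \left(\frac{6}{7} + \frac{3}{-8}\right) - 96 = 5 \left(-49\right) \left(\frac{6}{7} + 3 \left(- \frac{1}{8}\right)\right) - 96 = - 245 \left(\frac{6}{7} - \frac{3}{8}\right) - 96 = \left(-245\right) \frac{27}{56} - 96 = - \frac{945}{8} - 96 = - \frac{1713}{8}$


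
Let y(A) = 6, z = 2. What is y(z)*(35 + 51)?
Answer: 516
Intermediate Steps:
y(z)*(35 + 51) = 6*(35 + 51) = 6*86 = 516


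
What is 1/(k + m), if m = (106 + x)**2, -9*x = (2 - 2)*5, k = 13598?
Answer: 1/24834 ≈ 4.0267e-5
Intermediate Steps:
x = 0 (x = -(2 - 2)*5/9 = -0*5 = -1/9*0 = 0)
m = 11236 (m = (106 + 0)**2 = 106**2 = 11236)
1/(k + m) = 1/(13598 + 11236) = 1/24834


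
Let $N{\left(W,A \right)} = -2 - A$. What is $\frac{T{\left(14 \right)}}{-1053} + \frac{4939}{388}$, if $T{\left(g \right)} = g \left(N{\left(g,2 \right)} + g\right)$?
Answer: $\frac{5146447}{408564} \approx 12.596$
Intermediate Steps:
$T{\left(g \right)} = g \left(-4 + g\right)$ ($T{\left(g \right)} = g \left(\left(-2 - 2\right) + g\right) = g \left(-4 + g\right)$)
$\frac{T{\left(14 \right)}}{-1053} + \frac{4939}{388} = \frac{14 \left(-4 + 14\right)}{-1053} + \frac{4939}{388} = 14 \cdot 10 \left(- \frac{1}{1053}\right) + 4939 \cdot \frac{1}{388} = 140 \left(- \frac{1}{1053}\right) + \frac{4939}{388} = - \frac{140}{1053} + \frac{4939}{388} = \frac{5146447}{408564}$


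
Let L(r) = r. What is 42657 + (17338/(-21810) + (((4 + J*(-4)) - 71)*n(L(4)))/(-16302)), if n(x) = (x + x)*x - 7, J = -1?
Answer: 2527717312669/59257770 ≈ 42656.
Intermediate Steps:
n(x) = -7 + 2*x² (n(x) = (2*x)*x - 7 = 2*x² - 7 = -7 + 2*x²)
42657 + (17338/(-21810) + (((4 + J*(-4)) - 71)*n(L(4)))/(-16302)) = 42657 + (17338/(-21810) + (((4 - 1*(-4)) - 71)*(-7 + 2*4²))/(-16302)) = 42657 + (17338*(-1/21810) + (((4 + 4) - 71)*(-7 + 2*16))*(-1/16302)) = 42657 + (-8669/10905 + ((8 - 71)*(-7 + 32))*(-1/16302)) = 42657 + (-8669/10905 - 63*25*(-1/16302)) = 42657 + (-8669/10905 - 1575*(-1/16302)) = 42657 + (-8669/10905 + 525/5434) = 42657 - 41382221/59257770 = 2527717312669/59257770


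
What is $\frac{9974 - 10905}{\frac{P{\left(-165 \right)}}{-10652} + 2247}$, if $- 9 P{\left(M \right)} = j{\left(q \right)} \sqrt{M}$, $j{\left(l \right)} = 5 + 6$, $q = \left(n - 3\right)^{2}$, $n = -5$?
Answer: $- \frac{6408831201350256}{15467930944618927} + \frac{327261396 i \sqrt{165}}{15467930944618927} \approx -0.41433 + 2.7177 \cdot 10^{-7} i$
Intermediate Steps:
$q = 64$ ($q = \left(-5 - 3\right)^{2} = \left(-8\right)^{2} = 64$)
$j{\left(l \right)} = 11$
$P{\left(M \right)} = - \frac{11 \sqrt{M}}{9}$
$\frac{9974 - 10905}{\frac{P{\left(-165 \right)}}{-10652} + 2247} = \frac{9974 - 10905}{\frac{\left(- \frac{11}{9}\right) \sqrt{-165}}{-10652} + 2247} = - \frac{931}{- \frac{11 i \sqrt{165}}{9} \left(- \frac{1}{10652}\right) + 2247} = - \frac{931}{\frac{11 i \sqrt{165}}{95868} + 2247} = - \frac{931}{2247 + \frac{11 i \sqrt{165}}{95868}}$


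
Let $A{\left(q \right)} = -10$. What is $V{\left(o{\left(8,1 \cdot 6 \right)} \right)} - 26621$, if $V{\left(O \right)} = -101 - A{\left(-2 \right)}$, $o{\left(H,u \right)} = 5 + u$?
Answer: $-26712$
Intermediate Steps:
$V{\left(O \right)} = -91$ ($V{\left(O \right)} = -101 - -10 = -101 + 10 = -91$)
$V{\left(o{\left(8,1 \cdot 6 \right)} \right)} - 26621 = -91 - 26621 = -26712$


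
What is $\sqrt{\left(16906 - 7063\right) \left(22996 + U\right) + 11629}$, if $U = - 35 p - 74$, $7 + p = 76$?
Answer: $\sqrt{201862030} \approx 14208.0$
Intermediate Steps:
$p = 69$ ($p = -7 + 76 = 69$)
$U = -2489$ ($U = \left(-35\right) 69 - 74 = -2415 - 74 = -2489$)
$\sqrt{\left(16906 - 7063\right) \left(22996 + U\right) + 11629} = \sqrt{\left(16906 - 7063\right) \left(22996 - 2489\right) + 11629} = \sqrt{9843 \cdot 20507 + 11629} = \sqrt{201850401 + 11629} = \sqrt{201862030}$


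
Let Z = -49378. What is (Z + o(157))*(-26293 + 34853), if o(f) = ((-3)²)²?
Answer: -421982320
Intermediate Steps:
o(f) = 81 (o(f) = 9² = 81)
(Z + o(157))*(-26293 + 34853) = (-49378 + 81)*(-26293 + 34853) = -49297*8560 = -421982320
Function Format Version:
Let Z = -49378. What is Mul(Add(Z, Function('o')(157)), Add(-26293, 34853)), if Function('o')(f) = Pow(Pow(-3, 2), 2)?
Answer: -421982320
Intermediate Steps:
Function('o')(f) = 81 (Function('o')(f) = Pow(9, 2) = 81)
Mul(Add(Z, Function('o')(157)), Add(-26293, 34853)) = Mul(Add(-49378, 81), Add(-26293, 34853)) = Mul(-49297, 8560) = -421982320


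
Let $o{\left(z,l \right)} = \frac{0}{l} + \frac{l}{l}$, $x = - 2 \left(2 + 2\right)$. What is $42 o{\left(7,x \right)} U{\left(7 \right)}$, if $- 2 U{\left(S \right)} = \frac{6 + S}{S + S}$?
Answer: $- \frac{39}{2} \approx -19.5$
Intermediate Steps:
$x = -8$ ($x = \left(-2\right) 4 = -8$)
$U{\left(S \right)} = - \frac{6 + S}{4 S}$ ($U{\left(S \right)} = - \frac{\left(6 + S\right) \frac{1}{S + S}}{2} = - \frac{\left(6 + S\right) \frac{1}{2 S}}{2} = - \frac{\frac{1}{2} \frac{1}{S} \left(6 + S\right)}{2} = - \frac{6 + S}{4 S}$)
$o{\left(z,l \right)} = 1$ ($o{\left(z,l \right)} = 0 + 1 = 1$)
$42 o{\left(7,x \right)} U{\left(7 \right)} = 42 \cdot 1 \frac{-6 - 7}{4 \cdot 7} = 42 \cdot \frac{1}{4} \cdot \frac{1}{7} \left(-6 - 7\right) = 42 \cdot \frac{1}{4} \cdot \frac{1}{7} \left(-13\right) = 42 \left(- \frac{13}{28}\right) = - \frac{39}{2}$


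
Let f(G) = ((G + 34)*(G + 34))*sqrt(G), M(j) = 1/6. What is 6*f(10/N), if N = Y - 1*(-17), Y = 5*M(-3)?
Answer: 164102448*sqrt(1605)/1225043 ≈ 5366.6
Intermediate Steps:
M(j) = 1/6
Y = 5/6 (Y = 5*(1/6) = 5/6 ≈ 0.83333)
N = 107/6 (N = 5/6 - 1*(-17) = 5/6 + 17 = 107/6 ≈ 17.833)
f(G) = sqrt(G)*(34 + G)**2 (f(G) = ((34 + G)*(34 + G))*sqrt(G) = (34 + G)**2*sqrt(G) = sqrt(G)*(34 + G)**2)
6*f(10/N) = 6*(sqrt(10/(107/6))*(34 + 10/(107/6))**2) = 6*(sqrt(10*(6/107))*(34 + 10*(6/107))**2) = 6*(sqrt(60/107)*(34 + 60/107)**2) = 6*((2*sqrt(1605)/107)*(3698/107)**2) = 6*((2*sqrt(1605)/107)*(13675204/11449)) = 6*(27350408*sqrt(1605)/1225043) = 164102448*sqrt(1605)/1225043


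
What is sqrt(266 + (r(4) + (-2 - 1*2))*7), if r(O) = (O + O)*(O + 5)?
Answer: sqrt(742) ≈ 27.240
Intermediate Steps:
r(O) = 2*O*(5 + O) (r(O) = (2*O)*(5 + O) = 2*O*(5 + O))
sqrt(266 + (r(4) + (-2 - 1*2))*7) = sqrt(266 + (2*4*(5 + 4) + (-2 - 1*2))*7) = sqrt(266 + (2*4*9 + (-2 - 2))*7) = sqrt(266 + (72 - 4)*7) = sqrt(266 + 68*7) = sqrt(266 + 476) = sqrt(742)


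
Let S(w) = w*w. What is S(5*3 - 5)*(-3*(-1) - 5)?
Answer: -200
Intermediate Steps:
S(w) = w²
S(5*3 - 5)*(-3*(-1) - 5) = (5*3 - 5)²*(-3*(-1) - 5) = (15 - 5)²*(3 - 5) = 10²*(-2) = 100*(-2) = -200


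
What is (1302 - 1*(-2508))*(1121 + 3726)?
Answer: 18467070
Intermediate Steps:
(1302 - 1*(-2508))*(1121 + 3726) = (1302 + 2508)*4847 = 3810*4847 = 18467070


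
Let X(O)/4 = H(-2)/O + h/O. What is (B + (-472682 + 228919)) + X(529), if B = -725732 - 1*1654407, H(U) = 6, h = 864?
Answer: -1388040678/529 ≈ -2.6239e+6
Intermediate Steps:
B = -2380139 (B = -725732 - 1654407 = -2380139)
X(O) = 3480/O (X(O) = 4*(6/O + 864/O) = 4*(870/O) = 3480/O)
(B + (-472682 + 228919)) + X(529) = (-2380139 + (-472682 + 228919)) + 3480/529 = (-2380139 - 243763) + 3480*(1/529) = -2623902 + 3480/529 = -1388040678/529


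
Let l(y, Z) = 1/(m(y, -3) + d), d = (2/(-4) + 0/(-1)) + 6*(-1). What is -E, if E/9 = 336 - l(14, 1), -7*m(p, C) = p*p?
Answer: -69558/23 ≈ -3024.3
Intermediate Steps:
m(p, C) = -p²/7 (m(p, C) = -p*p/7 = -p²/7)
d = -13/2 (d = (2*(-¼) + 0*(-1)) - 6 = (-½ + 0) - 6 = -½ - 6 = -13/2 ≈ -6.5000)
l(y, Z) = 1/(-13/2 - y²/7) (l(y, Z) = 1/(-y²/7 - 13/2) = 1/(-13/2 - y²/7))
E = 69558/23 (E = 9*(336 - (-14)/(91 + 2*14²)) = 9*(336 - (-14)/(91 + 2*196)) = 9*(336 - (-14)/(91 + 392)) = 9*(336 - (-14)/483) = 9*(336 - 1*(-2/69)) = 9*(336 + 2/69) = 9*(23186/69) = 69558/23 ≈ 3024.3)
-E = -1*69558/23 = -69558/23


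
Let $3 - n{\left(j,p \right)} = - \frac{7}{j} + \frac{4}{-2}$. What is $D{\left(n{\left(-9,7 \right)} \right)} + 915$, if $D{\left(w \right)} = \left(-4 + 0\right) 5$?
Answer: $895$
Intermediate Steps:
$n{\left(j,p \right)} = 5 + \frac{7}{j}$ ($n{\left(j,p \right)} = 3 - \left(- \frac{7}{j} + \frac{4}{-2}\right) = 3 - \left(- \frac{7}{j} + 4 \left(- \frac{1}{2}\right)\right) = 3 - \left(- \frac{7}{j} - 2\right) = 3 - \left(-2 - \frac{7}{j}\right) = 3 + \left(2 + \frac{7}{j}\right) = 5 + \frac{7}{j}$)
$D{\left(w \right)} = -20$ ($D{\left(w \right)} = \left(-4\right) 5 = -20$)
$D{\left(n{\left(-9,7 \right)} \right)} + 915 = -20 + 915 = 895$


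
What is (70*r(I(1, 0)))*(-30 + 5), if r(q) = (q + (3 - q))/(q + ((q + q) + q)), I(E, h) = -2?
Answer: 2625/4 ≈ 656.25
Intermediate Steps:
r(q) = 3/(4*q) (r(q) = 3/(q + (2*q + q)) = 3/(q + 3*q) = 3/((4*q)) = 3*(1/(4*q)) = 3/(4*q))
(70*r(I(1, 0)))*(-30 + 5) = (70*((¾)/(-2)))*(-30 + 5) = (70*((¾)*(-½)))*(-25) = (70*(-3/8))*(-25) = -105/4*(-25) = 2625/4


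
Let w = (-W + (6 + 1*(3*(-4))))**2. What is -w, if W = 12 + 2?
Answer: -400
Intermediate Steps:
W = 14
w = 400 (w = (-1*14 + (6 + 1*(3*(-4))))**2 = (-14 + (6 + 1*(-12)))**2 = (-14 + (6 - 12))**2 = (-14 - 6)**2 = (-20)**2 = 400)
-w = -1*400 = -400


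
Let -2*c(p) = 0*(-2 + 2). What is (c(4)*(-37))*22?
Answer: 0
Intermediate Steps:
c(p) = 0 (c(p) = -0*(-2 + 2) = -0*0 = -1/2*0 = 0)
(c(4)*(-37))*22 = (0*(-37))*22 = 0*22 = 0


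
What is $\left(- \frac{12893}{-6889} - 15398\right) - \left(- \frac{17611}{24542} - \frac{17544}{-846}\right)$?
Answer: $- \frac{367503207097111}{23838847158} \approx -15416.0$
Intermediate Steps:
$\left(- \frac{12893}{-6889} - 15398\right) - \left(- \frac{17611}{24542} - \frac{17544}{-846}\right) = \left(\left(-12893\right) \left(- \frac{1}{6889}\right) - 15398\right) - \left(\left(-17611\right) \frac{1}{24542} - - \frac{2924}{141}\right) = \left(\frac{12893}{6889} - 15398\right) - \left(- \frac{17611}{24542} + \frac{2924}{141}\right) = - \frac{106063929}{6889} - \frac{69277657}{3460422} = - \frac{367503207097111}{23838847158}$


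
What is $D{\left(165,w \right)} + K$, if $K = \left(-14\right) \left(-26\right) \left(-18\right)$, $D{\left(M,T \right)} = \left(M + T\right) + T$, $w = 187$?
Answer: $-6013$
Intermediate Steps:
$D{\left(M,T \right)} = M + 2 T$
$K = -6552$ ($K = 364 \left(-18\right) = -6552$)
$D{\left(165,w \right)} + K = \left(165 + 2 \cdot 187\right) - 6552 = \left(165 + 374\right) - 6552 = 539 - 6552 = -6013$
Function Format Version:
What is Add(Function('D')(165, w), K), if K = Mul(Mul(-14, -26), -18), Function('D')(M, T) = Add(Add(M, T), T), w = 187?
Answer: -6013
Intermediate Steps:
Function('D')(M, T) = Add(M, Mul(2, T))
K = -6552 (K = Mul(364, -18) = -6552)
Add(Function('D')(165, w), K) = Add(Add(165, Mul(2, 187)), -6552) = Add(Add(165, 374), -6552) = Add(539, -6552) = -6013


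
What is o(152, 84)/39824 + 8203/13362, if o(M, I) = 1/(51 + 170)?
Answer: 16209131/26403312 ≈ 0.61390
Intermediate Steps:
o(M, I) = 1/221
o(152, 84)/39824 + 8203/13362 = (1/221)/39824 + 8203/13362 = (1/221)*(1/39824) + 8203*(1/13362) = 1/8801104 + 8203/13362 = 16209131/26403312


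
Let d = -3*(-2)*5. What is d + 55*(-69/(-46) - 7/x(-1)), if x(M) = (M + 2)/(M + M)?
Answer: 1765/2 ≈ 882.50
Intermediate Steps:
x(M) = (2 + M)/(2*M) (x(M) = (2 + M)/((2*M)) = (2 + M)*(1/(2*M)) = (2 + M)/(2*M))
d = 30 (d = 6*5 = 30)
d + 55*(-69/(-46) - 7/x(-1)) = 30 + 55*(-69/(-46) - 7*(-2/(2 - 1))) = 30 + 55*(-69*(-1/46) - 7/((½)*(-1)*1)) = 30 + 55*(3/2 - 7/(-½)) = 30 + 55*(3/2 - 7*(-2)) = 30 + 55*(3/2 + 14) = 30 + 55*(31/2) = 30 + 1705/2 = 1765/2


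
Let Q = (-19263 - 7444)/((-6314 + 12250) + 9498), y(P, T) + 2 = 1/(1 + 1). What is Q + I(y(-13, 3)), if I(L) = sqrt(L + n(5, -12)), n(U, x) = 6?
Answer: -26707/15434 + 3*sqrt(2)/2 ≈ 0.39092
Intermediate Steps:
y(P, T) = -3/2 (y(P, T) = -2 + 1/(1 + 1) = -2 + 1/2 = -3/2)
I(L) = sqrt(6 + L) (I(L) = sqrt(L + 6) = sqrt(6 + L))
Q = -26707/15434 (Q = -26707/(5936 + 9498) = -26707/15434 ≈ -1.7304)
Q + I(y(-13, 3)) = -26707/15434 + sqrt(6 - 3/2) = -26707/15434 + sqrt(9/2) = -26707/15434 + 3*sqrt(2)/2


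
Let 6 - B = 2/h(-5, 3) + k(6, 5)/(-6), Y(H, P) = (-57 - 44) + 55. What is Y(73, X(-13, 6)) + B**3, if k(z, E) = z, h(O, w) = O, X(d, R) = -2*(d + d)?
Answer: 44903/125 ≈ 359.22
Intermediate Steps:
X(d, R) = -4*d
Y(H, P) = -46 (Y(H, P) = -101 + 55 = -46)
B = 37/5 (B = 6 - (2/(-5) + 6/(-6)) = 6 - (2*(-1/5) + 6*(-1/6)) = 6 - (-2/5 - 1) = 6 - 1*(-7/5) = 6 + 7/5 = 37/5 ≈ 7.4000)
Y(73, X(-13, 6)) + B**3 = -46 + (37/5)**3 = -46 + 50653/125 = 44903/125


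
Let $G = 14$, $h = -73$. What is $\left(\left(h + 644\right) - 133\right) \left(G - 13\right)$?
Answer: $438$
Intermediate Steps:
$\left(\left(h + 644\right) - 133\right) \left(G - 13\right) = \left(\left(-73 + 644\right) - 133\right) \left(14 - 13\right) = \left(571 - 133\right) \left(14 - 13\right) = 438 \cdot 1 = 438$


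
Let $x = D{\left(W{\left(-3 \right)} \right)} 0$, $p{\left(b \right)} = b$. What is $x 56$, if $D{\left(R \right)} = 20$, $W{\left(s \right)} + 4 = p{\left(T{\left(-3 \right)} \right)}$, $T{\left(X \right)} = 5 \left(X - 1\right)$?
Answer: $0$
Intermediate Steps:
$T{\left(X \right)} = -5 + 5 X$ ($T{\left(X \right)} = 5 \left(-1 + X\right) = -5 + 5 X$)
$W{\left(s \right)} = -24$ ($W{\left(s \right)} = -4 + \left(-5 + 5 \left(-3\right)\right) = -4 - 20 = -24$)
$x = 0$ ($x = 20 \cdot 0 = 0$)
$x 56 = 0 \cdot 56 = 0$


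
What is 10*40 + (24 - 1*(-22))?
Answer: 446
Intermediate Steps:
10*40 + (24 - 1*(-22)) = 400 + (24 + 22) = 400 + 46 = 446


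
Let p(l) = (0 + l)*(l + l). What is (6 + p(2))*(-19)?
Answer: -266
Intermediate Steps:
p(l) = 2*l² (p(l) = l*(2*l) = 2*l²)
(6 + p(2))*(-19) = (6 + 2*2²)*(-19) = (6 + 2*4)*(-19) = (6 + 8)*(-19) = 14*(-19) = -266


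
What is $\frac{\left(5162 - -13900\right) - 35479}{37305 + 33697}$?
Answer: $- \frac{16417}{71002} \approx -0.23122$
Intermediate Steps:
$\frac{\left(5162 - -13900\right) - 35479}{37305 + 33697} = \frac{\left(5162 + 13900\right) - 35479}{71002} = \left(19062 - 35479\right) \frac{1}{71002} = \left(-16417\right) \frac{1}{71002} = - \frac{16417}{71002}$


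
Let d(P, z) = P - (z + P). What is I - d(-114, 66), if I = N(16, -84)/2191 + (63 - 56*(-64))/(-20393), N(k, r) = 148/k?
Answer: 11764592865/178724252 ≈ 65.825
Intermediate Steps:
d(P, z) = -z (d(P, z) = P - (P + z) = P + (-P - z) = -z)
I = -31207767/178724252 (I = (148/16)/2191 + (63 - 56*(-64))/(-20393) = (148*(1/16))*(1/2191) + (63 + 3584)*(-1/20393) = (37/4)*(1/2191) + 3647*(-1/20393) = 37/8764 - 3647/20393 = -31207767/178724252 ≈ -0.17461)
I - d(-114, 66) = -31207767/178724252 - (-1)*66 = -31207767/178724252 - 1*(-66) = -31207767/178724252 + 66 = 11764592865/178724252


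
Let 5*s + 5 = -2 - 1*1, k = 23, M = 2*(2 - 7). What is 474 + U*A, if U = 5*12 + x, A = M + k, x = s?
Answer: 6166/5 ≈ 1233.2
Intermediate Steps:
M = -10 (M = 2*(-5) = -10)
s = -8/5 (s = -1 + (-2 - 1*1)/5 = -1 + (-2 - 1)/5 = -1 + (⅕)*(-3) = -1 - ⅗ = -8/5 ≈ -1.6000)
x = -8/5 ≈ -1.6000
A = 13 (A = -10 + 23 = 13)
U = 292/5 (U = 5*12 - 8/5 = 60 - 8/5 = 292/5 ≈ 58.400)
474 + U*A = 474 + (292/5)*13 = 474 + 3796/5 = 6166/5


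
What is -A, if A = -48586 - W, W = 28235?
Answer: 76821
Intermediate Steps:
A = -76821 (A = -48586 - 1*28235 = -48586 - 28235 = -76821)
-A = -1*(-76821) = 76821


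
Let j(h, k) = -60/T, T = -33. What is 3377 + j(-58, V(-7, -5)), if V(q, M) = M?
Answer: 37167/11 ≈ 3378.8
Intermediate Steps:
j(h, k) = 20/11 (j(h, k) = -60/(-33) = -60*(-1/33) = 20/11)
3377 + j(-58, V(-7, -5)) = 3377 + 20/11 = 37167/11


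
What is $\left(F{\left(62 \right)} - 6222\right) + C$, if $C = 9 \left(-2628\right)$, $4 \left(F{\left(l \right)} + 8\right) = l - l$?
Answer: $-29882$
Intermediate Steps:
$F{\left(l \right)} = -8$ ($F{\left(l \right)} = -8 + \frac{l - l}{4} = -8 + \frac{1}{4} \cdot 0 = -8 + 0 = -8$)
$C = -23652$
$\left(F{\left(62 \right)} - 6222\right) + C = \left(-8 - 6222\right) - 23652 = -6230 - 23652 = -29882$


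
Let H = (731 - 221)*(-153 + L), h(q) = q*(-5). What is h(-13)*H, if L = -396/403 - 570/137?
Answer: -22264674750/4247 ≈ -5.2424e+6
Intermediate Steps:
L = -283962/55211 (L = -396*1/403 - 570*1/137 = -396/403 - 570/137 = -283962/55211 ≈ -5.1432)
h(q) = -5*q
H = -4452934950/55211 (H = (731 - 221)*(-153 - 283962/55211) = 510*(-8731245/55211) = -4452934950/55211 ≈ -80653.)
h(-13)*H = -5*(-13)*(-4452934950/55211) = 65*(-4452934950/55211) = -22264674750/4247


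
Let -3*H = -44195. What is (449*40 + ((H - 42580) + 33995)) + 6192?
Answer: 90896/3 ≈ 30299.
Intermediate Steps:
H = 44195/3 (H = -⅓*(-44195) = 44195/3 ≈ 14732.)
(449*40 + ((H - 42580) + 33995)) + 6192 = (449*40 + ((44195/3 - 42580) + 33995)) + 6192 = (17960 + (-83545/3 + 33995)) + 6192 = (17960 + 18440/3) + 6192 = 72320/3 + 6192 = 90896/3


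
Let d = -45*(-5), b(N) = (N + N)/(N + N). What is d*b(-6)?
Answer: 225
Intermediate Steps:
b(N) = 1 (b(N) = (2*N)/((2*N)) = (2*N)*(1/(2*N)) = 1)
d = 225
d*b(-6) = 225*1 = 225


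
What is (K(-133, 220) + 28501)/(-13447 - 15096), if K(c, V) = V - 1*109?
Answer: -1244/1241 ≈ -1.0024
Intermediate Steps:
K(c, V) = -109 + V (K(c, V) = V - 109 = -109 + V)
(K(-133, 220) + 28501)/(-13447 - 15096) = ((-109 + 220) + 28501)/(-13447 - 15096) = (111 + 28501)/(-28543) = 28612*(-1/28543) = -1244/1241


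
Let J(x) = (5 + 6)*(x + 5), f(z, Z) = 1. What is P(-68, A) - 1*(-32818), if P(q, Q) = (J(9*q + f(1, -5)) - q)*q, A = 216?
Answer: 481482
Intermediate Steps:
J(x) = 55 + 11*x (J(x) = 11*(5 + x) = 55 + 11*x)
P(q, Q) = q*(66 + 98*q) (P(q, Q) = ((55 + 11*(9*q + 1)) - q)*q = ((55 + 11*(1 + 9*q)) - q)*q = ((55 + (11 + 99*q)) - q)*q = ((66 + 99*q) - q)*q = (66 + 98*q)*q = q*(66 + 98*q))
P(-68, A) - 1*(-32818) = 2*(-68)*(33 + 49*(-68)) - 1*(-32818) = 2*(-68)*(33 - 3332) + 32818 = 2*(-68)*(-3299) + 32818 = 448664 + 32818 = 481482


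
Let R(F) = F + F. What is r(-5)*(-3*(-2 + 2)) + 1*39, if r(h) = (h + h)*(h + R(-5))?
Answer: 39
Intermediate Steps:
R(F) = 2*F
r(h) = 2*h*(-10 + h) (r(h) = (h + h)*(h + 2*(-5)) = (2*h)*(h - 10) = (2*h)*(-10 + h) = 2*h*(-10 + h))
r(-5)*(-3*(-2 + 2)) + 1*39 = (2*(-5)*(-10 - 5))*(-3*(-2 + 2)) + 1*39 = (2*(-5)*(-15))*(-3*0) + 39 = 150*0 + 39 = 0 + 39 = 39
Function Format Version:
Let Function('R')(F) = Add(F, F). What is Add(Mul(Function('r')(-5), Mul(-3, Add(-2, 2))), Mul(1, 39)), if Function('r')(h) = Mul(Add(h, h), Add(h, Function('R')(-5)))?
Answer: 39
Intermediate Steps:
Function('R')(F) = Mul(2, F)
Function('r')(h) = Mul(2, h, Add(-10, h)) (Function('r')(h) = Mul(Add(h, h), Add(h, Mul(2, -5))) = Mul(Mul(2, h), Add(h, -10)) = Mul(Mul(2, h), Add(-10, h)) = Mul(2, h, Add(-10, h)))
Add(Mul(Function('r')(-5), Mul(-3, Add(-2, 2))), Mul(1, 39)) = Add(Mul(Mul(2, -5, Add(-10, -5)), Mul(-3, Add(-2, 2))), Mul(1, 39)) = Add(Mul(Mul(2, -5, -15), Mul(-3, 0)), 39) = Add(Mul(150, 0), 39) = Add(0, 39) = 39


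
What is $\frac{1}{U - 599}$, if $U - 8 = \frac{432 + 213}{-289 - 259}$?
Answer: $- \frac{548}{324513} \approx -0.0016887$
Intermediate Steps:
$U = \frac{3739}{548}$ ($U = 8 + \frac{432 + 213}{-289 - 259} = 8 + \frac{645}{-548} = 8 + 645 \left(- \frac{1}{548}\right) = 8 - \frac{645}{548} = \frac{3739}{548} \approx 6.823$)
$\frac{1}{U - 599} = \frac{1}{\frac{3739}{548} - 599} = \frac{1}{- \frac{324513}{548}} = - \frac{548}{324513}$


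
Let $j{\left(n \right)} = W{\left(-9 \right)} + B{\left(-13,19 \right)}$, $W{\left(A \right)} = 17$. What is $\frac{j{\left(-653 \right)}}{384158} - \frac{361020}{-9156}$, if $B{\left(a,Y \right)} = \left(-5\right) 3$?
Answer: $\frac{5778697478}{146556277} \approx 39.43$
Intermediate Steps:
$B{\left(a,Y \right)} = -15$
$j{\left(n \right)} = 2$ ($j{\left(n \right)} = 17 - 15 = 2$)
$\frac{j{\left(-653 \right)}}{384158} - \frac{361020}{-9156} = \frac{2}{384158} - \frac{361020}{-9156} = 2 \cdot \frac{1}{384158} - - \frac{30085}{763} = \frac{1}{192079} + \frac{30085}{763} = \frac{5778697478}{146556277}$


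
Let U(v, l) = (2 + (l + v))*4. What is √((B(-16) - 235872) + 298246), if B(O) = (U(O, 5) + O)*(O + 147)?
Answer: √55562 ≈ 235.72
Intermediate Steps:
U(v, l) = 8 + 4*l + 4*v (U(v, l) = (2 + l + v)*4 = 8 + 4*l + 4*v)
B(O) = (28 + 5*O)*(147 + O) (B(O) = ((8 + 4*5 + 4*O) + O)*(O + 147) = ((8 + 20 + 4*O) + O)*(147 + O) = ((28 + 4*O) + O)*(147 + O) = (28 + 5*O)*(147 + O))
√((B(-16) - 235872) + 298246) = √(((4116 + 5*(-16)² + 763*(-16)) - 235872) + 298246) = √(((4116 + 5*256 - 12208) - 235872) + 298246) = √(((4116 + 1280 - 12208) - 235872) + 298246) = √((-6812 - 235872) + 298246) = √(-242684 + 298246) = √55562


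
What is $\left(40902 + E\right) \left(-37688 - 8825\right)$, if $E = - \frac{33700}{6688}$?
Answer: $- \frac{3180545869847}{1672} \approx -1.9022 \cdot 10^{9}$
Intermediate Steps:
$E = - \frac{8425}{1672}$ ($E = \left(-33700\right) \frac{1}{6688} = - \frac{8425}{1672} \approx -5.0389$)
$\left(40902 + E\right) \left(-37688 - 8825\right) = \left(40902 - \frac{8425}{1672}\right) \left(-37688 - 8825\right) = \frac{68379719}{1672} \left(-46513\right) = - \frac{3180545869847}{1672}$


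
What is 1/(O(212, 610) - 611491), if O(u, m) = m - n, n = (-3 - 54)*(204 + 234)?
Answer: -1/585915 ≈ -1.7067e-6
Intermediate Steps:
n = -24966 (n = -57*438 = -24966)
O(u, m) = 24966 + m (O(u, m) = m - 1*(-24966) = m + 24966 = 24966 + m)
1/(O(212, 610) - 611491) = 1/((24966 + 610) - 611491) = 1/(25576 - 611491) = 1/(-585915) = -1/585915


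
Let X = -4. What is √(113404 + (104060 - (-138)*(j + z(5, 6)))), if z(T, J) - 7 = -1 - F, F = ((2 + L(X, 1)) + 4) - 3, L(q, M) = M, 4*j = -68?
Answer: √215394 ≈ 464.11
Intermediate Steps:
j = -17 (j = (¼)*(-68) = -17)
F = 4 (F = ((2 + 1) + 4) - 3 = (3 + 4) - 3 = 7 - 3 = 4)
z(T, J) = 2 (z(T, J) = 7 + (-1 - 1*4) = 7 + (-1 - 4) = 7 - 5 = 2)
√(113404 + (104060 - (-138)*(j + z(5, 6)))) = √(113404 + (104060 - (-138)*(-17 + 2))) = √(113404 + (104060 - (-138)*(-15))) = √(113404 + (104060 - 1*2070)) = √(113404 + (104060 - 2070)) = √(113404 + 101990) = √215394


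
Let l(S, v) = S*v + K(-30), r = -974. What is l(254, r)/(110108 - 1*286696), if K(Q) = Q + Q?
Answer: 61864/44147 ≈ 1.4013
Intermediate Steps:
K(Q) = 2*Q
l(S, v) = -60 + S*v (l(S, v) = S*v + 2*(-30) = S*v - 60 = -60 + S*v)
l(254, r)/(110108 - 1*286696) = (-60 + 254*(-974))/(110108 - 1*286696) = (-60 - 247396)/(110108 - 286696) = -247456/(-176588) = -247456*(-1/176588) = 61864/44147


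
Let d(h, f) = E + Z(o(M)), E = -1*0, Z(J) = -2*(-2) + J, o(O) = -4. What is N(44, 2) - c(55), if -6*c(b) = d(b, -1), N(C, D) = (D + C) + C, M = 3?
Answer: 90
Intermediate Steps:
Z(J) = 4 + J
E = 0
N(C, D) = D + 2*C (N(C, D) = (C + D) + C = D + 2*C)
d(h, f) = 0 (d(h, f) = 0 + (4 - 4) = 0 + 0 = 0)
c(b) = 0 (c(b) = -⅙*0 = 0)
N(44, 2) - c(55) = (2 + 2*44) - 1*0 = (2 + 88) + 0 = 90 + 0 = 90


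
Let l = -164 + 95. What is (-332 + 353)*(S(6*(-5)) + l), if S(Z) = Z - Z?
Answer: -1449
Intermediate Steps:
l = -69
S(Z) = 0
(-332 + 353)*(S(6*(-5)) + l) = (-332 + 353)*(0 - 69) = 21*(-69) = -1449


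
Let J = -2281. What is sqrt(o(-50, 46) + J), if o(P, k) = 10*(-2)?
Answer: I*sqrt(2301) ≈ 47.969*I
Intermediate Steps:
o(P, k) = -20
sqrt(o(-50, 46) + J) = sqrt(-20 - 2281) = sqrt(-2301) = I*sqrt(2301)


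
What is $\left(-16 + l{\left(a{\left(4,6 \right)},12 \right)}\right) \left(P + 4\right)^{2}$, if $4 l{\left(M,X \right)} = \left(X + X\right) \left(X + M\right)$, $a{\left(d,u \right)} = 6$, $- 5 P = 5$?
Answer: $828$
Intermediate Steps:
$P = -1$ ($P = \left(- \frac{1}{5}\right) 5 = -1$)
$l{\left(M,X \right)} = \frac{X \left(M + X\right)}{2}$ ($l{\left(M,X \right)} = \frac{\left(X + X\right) \left(X + M\right)}{4} = \frac{2 X \left(M + X\right)}{4} = \frac{X \left(M + X\right)}{2}$)
$\left(-16 + l{\left(a{\left(4,6 \right)},12 \right)}\right) \left(P + 4\right)^{2} = \left(-16 + \frac{1}{2} \cdot 12 \left(6 + 12\right)\right) \left(-1 + 4\right)^{2} = \left(-16 + \frac{1}{2} \cdot 12 \cdot 18\right) 3^{2} = \left(-16 + 108\right) 9 = 92 \cdot 9 = 828$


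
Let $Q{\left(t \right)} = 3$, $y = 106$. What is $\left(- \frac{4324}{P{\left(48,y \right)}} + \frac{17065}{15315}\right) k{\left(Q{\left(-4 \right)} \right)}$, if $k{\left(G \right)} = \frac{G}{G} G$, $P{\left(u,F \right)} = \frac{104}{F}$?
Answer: $- \frac{175444090}{13273} \approx -13218.0$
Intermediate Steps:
$k{\left(G \right)} = G$ ($k{\left(G \right)} = 1 G = G$)
$\left(- \frac{4324}{P{\left(48,y \right)}} + \frac{17065}{15315}\right) k{\left(Q{\left(-4 \right)} \right)} = \left(- \frac{4324}{104 \cdot \frac{1}{106}} + \frac{17065}{15315}\right) 3 = \left(- \frac{4324}{104 \cdot \frac{1}{106}} + 17065 \cdot \frac{1}{15315}\right) 3 = \left(- \frac{4324}{\frac{52}{53}} + \frac{3413}{3063}\right) 3 = \left(\left(-4324\right) \frac{53}{52} + \frac{3413}{3063}\right) 3 = \left(- \frac{57293}{13} + \frac{3413}{3063}\right) 3 = \left(- \frac{175444090}{39819}\right) 3 = - \frac{175444090}{13273}$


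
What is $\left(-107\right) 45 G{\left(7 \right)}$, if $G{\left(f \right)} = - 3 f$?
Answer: $101115$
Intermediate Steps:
$\left(-107\right) 45 G{\left(7 \right)} = \left(-107\right) 45 \left(\left(-3\right) 7\right) = \left(-4815\right) \left(-21\right) = 101115$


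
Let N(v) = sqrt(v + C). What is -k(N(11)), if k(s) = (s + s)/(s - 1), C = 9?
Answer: -40/19 - 4*sqrt(5)/19 ≈ -2.5760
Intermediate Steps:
N(v) = sqrt(9 + v) (N(v) = sqrt(v + 9) = sqrt(9 + v))
k(s) = 2*s/(-1 + s) (k(s) = (2*s)/(-1 + s) = 2*s/(-1 + s))
-k(N(11)) = -2*sqrt(9 + 11)/(-1 + sqrt(9 + 11)) = -2*sqrt(20)/(-1 + sqrt(20)) = -2*2*sqrt(5)/(-1 + 2*sqrt(5)) = -4*sqrt(5)/(-1 + 2*sqrt(5))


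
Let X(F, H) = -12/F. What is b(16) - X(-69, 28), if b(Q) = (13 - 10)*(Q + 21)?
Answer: 2549/23 ≈ 110.83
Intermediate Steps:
b(Q) = 63 + 3*Q (b(Q) = 3*(21 + Q) = 63 + 3*Q)
b(16) - X(-69, 28) = (63 + 3*16) - (-12)/(-69) = (63 + 48) - (-12)*(-1)/69 = 111 - 1*4/23 = 111 - 4/23 = 2549/23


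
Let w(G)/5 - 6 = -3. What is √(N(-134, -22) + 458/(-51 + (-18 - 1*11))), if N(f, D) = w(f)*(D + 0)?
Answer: I*√134290/20 ≈ 18.323*I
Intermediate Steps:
w(G) = 15 (w(G) = 30 + 5*(-3) = 30 - 15 = 15)
N(f, D) = 15*D (N(f, D) = 15*(D + 0) = 15*D)
√(N(-134, -22) + 458/(-51 + (-18 - 1*11))) = √(15*(-22) + 458/(-51 + (-18 - 1*11))) = √(-330 + 458/(-51 + (-18 - 11))) = √(-330 + 458/(-51 - 29)) = √(-330 + 458/(-80)) = √(-330 + 458*(-1/80)) = √(-330 - 229/40) = √(-13429/40) = I*√134290/20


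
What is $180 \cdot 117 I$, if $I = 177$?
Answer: $3727620$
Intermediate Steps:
$180 \cdot 117 I = 180 \cdot 117 \cdot 177 = 21060 \cdot 177 = 3727620$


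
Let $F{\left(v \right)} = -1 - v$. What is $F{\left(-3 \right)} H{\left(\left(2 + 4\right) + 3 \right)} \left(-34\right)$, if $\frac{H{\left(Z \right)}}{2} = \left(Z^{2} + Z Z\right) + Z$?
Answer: $-23256$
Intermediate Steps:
$H{\left(Z \right)} = 2 Z + 4 Z^{2}$ ($H{\left(Z \right)} = 2 \left(\left(Z^{2} + Z Z\right) + Z\right) = 2 \left(\left(Z^{2} + Z^{2}\right) + Z\right) = 2 \left(2 Z^{2} + Z\right) = 2 \left(Z + 2 Z^{2}\right) = 2 Z + 4 Z^{2}$)
$F{\left(-3 \right)} H{\left(\left(2 + 4\right) + 3 \right)} \left(-34\right) = \left(-1 - -3\right) 2 \left(\left(2 + 4\right) + 3\right) \left(1 + 2 \left(\left(2 + 4\right) + 3\right)\right) \left(-34\right) = \left(-1 + 3\right) 2 \left(6 + 3\right) \left(1 + 2 \left(6 + 3\right)\right) \left(-34\right) = 2 \cdot 2 \cdot 9 \left(1 + 2 \cdot 9\right) \left(-34\right) = 2 \cdot 2 \cdot 9 \left(1 + 18\right) \left(-34\right) = 2 \cdot 2 \cdot 9 \cdot 19 \left(-34\right) = 2 \cdot 342 \left(-34\right) = 684 \left(-34\right) = -23256$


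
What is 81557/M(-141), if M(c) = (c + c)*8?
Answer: -81557/2256 ≈ -36.151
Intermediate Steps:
M(c) = 16*c (M(c) = (2*c)*8 = 16*c)
81557/M(-141) = 81557/((16*(-141))) = 81557/(-2256) = 81557*(-1/2256) = -81557/2256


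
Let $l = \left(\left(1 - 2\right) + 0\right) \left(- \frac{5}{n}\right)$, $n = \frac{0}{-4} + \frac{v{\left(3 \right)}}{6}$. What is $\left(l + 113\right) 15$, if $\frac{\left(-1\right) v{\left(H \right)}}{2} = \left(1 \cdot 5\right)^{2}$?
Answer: $1686$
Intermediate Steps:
$v{\left(H \right)} = -50$ ($v{\left(H \right)} = - 2 \left(1 \cdot 5\right)^{2} = - 2 \cdot 5^{2} = \left(-2\right) 25 = -50$)
$n = - \frac{25}{3}$ ($n = \frac{0}{-4} - \frac{50}{6} = 0 \left(- \frac{1}{4}\right) - \frac{25}{3} = 0 - \frac{25}{3} = - \frac{25}{3} \approx -8.3333$)
$l = - \frac{3}{5}$ ($l = \left(\left(1 - 2\right) + 0\right) \left(- \frac{5}{- \frac{25}{3}}\right) = \left(\left(1 - 2\right) + 0\right) \left(\left(-5\right) \left(- \frac{3}{25}\right)\right) = \left(-1 + 0\right) \frac{3}{5} = \left(-1\right) \frac{3}{5} = - \frac{3}{5} \approx -0.6$)
$\left(l + 113\right) 15 = \left(- \frac{3}{5} + 113\right) 15 = \frac{562}{5} \cdot 15 = 1686$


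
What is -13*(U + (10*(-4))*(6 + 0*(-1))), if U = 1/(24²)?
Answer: 1797107/576 ≈ 3120.0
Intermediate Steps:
U = 1/576 ≈ 0.0017361
-13*(U + (10*(-4))*(6 + 0*(-1))) = -13*(1/576 + (10*(-4))*(6 + 0*(-1))) = -13*(1/576 - 40*(6 + 0)) = -13*(1/576 - 40*6) = -13*(1/576 - 240) = -13*(-138239/576) = 1797107/576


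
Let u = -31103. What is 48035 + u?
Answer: 16932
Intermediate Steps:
48035 + u = 48035 - 31103 = 16932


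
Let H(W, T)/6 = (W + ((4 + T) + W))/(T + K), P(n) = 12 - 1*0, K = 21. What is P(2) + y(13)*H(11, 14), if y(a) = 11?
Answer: 612/7 ≈ 87.429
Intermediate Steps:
P(n) = 12 (P(n) = 12 + 0 = 12)
H(W, T) = 6*(4 + T + 2*W)/(21 + T) (H(W, T) = 6*((W + ((4 + T) + W))/(T + 21)) = 6*((W + (4 + T + W))/(21 + T)) = 6*((4 + T + 2*W)/(21 + T)) = 6*(4 + T + 2*W)/(21 + T))
P(2) + y(13)*H(11, 14) = 12 + 11*(6*(4 + 14 + 2*11)/(21 + 14)) = 12 + 11*(6*(4 + 14 + 22)/35) = 12 + 11*(6*(1/35)*40) = 12 + 11*(48/7) = 12 + 528/7 = 612/7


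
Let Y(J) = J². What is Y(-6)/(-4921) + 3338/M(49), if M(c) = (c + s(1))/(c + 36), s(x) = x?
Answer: 139623353/24605 ≈ 5674.6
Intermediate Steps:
M(c) = (1 + c)/(36 + c) (M(c) = (c + 1)/(c + 36) = (1 + c)/(36 + c))
Y(-6)/(-4921) + 3338/M(49) = (-6)²/(-4921) + 3338/(((1 + 49)/(36 + 49))) = 36*(-1/4921) + 3338/((50/85)) = -36/4921 + 3338/(((1/85)*50)) = -36/4921 + 3338/(10/17) = -36/4921 + 3338*(17/10) = -36/4921 + 28373/5 = 139623353/24605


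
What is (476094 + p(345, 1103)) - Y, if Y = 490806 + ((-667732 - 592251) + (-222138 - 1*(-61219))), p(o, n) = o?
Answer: 1406535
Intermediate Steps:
Y = -930096 (Y = 490806 + (-1259983 + (-222138 + 61219)) = 490806 + (-1259983 - 160919) = 490806 - 1420902 = -930096)
(476094 + p(345, 1103)) - Y = (476094 + 345) - 1*(-930096) = 476439 + 930096 = 1406535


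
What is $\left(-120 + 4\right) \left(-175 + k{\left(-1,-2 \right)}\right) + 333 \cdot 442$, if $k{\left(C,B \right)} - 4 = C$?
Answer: $167138$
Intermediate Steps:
$k{\left(C,B \right)} = 4 + C$
$\left(-120 + 4\right) \left(-175 + k{\left(-1,-2 \right)}\right) + 333 \cdot 442 = \left(-120 + 4\right) \left(-175 + \left(4 - 1\right)\right) + 333 \cdot 442 = - 116 \left(-175 + 3\right) + 147186 = \left(-116\right) \left(-172\right) + 147186 = 19952 + 147186 = 167138$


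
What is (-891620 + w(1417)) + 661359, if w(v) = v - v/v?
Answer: -228845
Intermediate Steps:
w(v) = -1 + v (w(v) = v - 1*1 = v - 1 = -1 + v)
(-891620 + w(1417)) + 661359 = (-891620 + (-1 + 1417)) + 661359 = (-891620 + 1416) + 661359 = -890204 + 661359 = -228845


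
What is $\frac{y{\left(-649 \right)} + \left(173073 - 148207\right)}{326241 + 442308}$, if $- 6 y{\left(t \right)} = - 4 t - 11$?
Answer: $\frac{146611}{4611294} \approx 0.031794$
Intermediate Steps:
$y{\left(t \right)} = \frac{11}{6} + \frac{2 t}{3}$ ($y{\left(t \right)} = - \frac{- 4 t - 11}{6} = - \frac{-11 - 4 t}{6} = \frac{11}{6} + \frac{2 t}{3}$)
$\frac{y{\left(-649 \right)} + \left(173073 - 148207\right)}{326241 + 442308} = \frac{\left(\frac{11}{6} + \frac{2}{3} \left(-649\right)\right) + \left(173073 - 148207\right)}{326241 + 442308} = \frac{\left(\frac{11}{6} - \frac{1298}{3}\right) + 24866}{768549} = \left(- \frac{2585}{6} + 24866\right) \frac{1}{768549} = \frac{146611}{6} \cdot \frac{1}{768549} = \frac{146611}{4611294}$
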